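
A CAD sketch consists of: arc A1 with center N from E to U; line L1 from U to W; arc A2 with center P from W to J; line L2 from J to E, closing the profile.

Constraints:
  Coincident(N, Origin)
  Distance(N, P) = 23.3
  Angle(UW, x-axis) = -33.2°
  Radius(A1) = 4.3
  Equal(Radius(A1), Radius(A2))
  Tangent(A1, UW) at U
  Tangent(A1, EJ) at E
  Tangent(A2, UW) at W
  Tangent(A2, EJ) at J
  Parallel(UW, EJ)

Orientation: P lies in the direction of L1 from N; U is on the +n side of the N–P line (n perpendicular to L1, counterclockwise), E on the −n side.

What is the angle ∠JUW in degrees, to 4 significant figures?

20.26°

The slot axis is L1's direction at -33.2°, so u = (cos -33.2°, sin -33.2°) = (0.8368, -0.5476) and n = (−sin -33.2°, cos -33.2°) = (0.5476, 0.8368). N is at the origin and P lies 23.3 along u from N, so P = 23.3·u = (19.50, -12.76). Tangency of A1 to both parallel lines with radius 4.3 puts U and E at N ± 4.3·n: U = (2.355, 3.598), E = (-2.355, -3.598). Equal radii place W and J the same way about P: W = P + 4.3·n = (21.85, -9.160), J = P − 4.3·n = (17.14, -16.36). Then cos ∠JUW = UJ·UW / (|UJ||UW|), giving 20.26°.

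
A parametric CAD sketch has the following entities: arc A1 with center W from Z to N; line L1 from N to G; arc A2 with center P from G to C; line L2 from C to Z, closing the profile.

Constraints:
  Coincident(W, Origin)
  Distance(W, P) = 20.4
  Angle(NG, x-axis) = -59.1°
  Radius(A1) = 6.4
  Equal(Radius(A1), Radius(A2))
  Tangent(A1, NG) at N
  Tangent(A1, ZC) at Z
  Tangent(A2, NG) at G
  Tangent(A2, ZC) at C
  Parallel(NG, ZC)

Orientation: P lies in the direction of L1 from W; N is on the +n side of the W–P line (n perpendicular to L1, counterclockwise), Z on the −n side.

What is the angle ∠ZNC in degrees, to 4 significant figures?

57.89°

Tangency of A1 to both parallel lines with radius 6.4 puts N and Z at W ± 6.4·n: N = (5.492, 3.287), Z = (-5.492, -3.287). Equal radii place G and C the same way about P: G = P + 6.4·n = (15.97, -14.22), C = P − 6.4·n = (4.985, -20.79). Then cos ∠ZNC = NZ·NC / (|NZ||NC|), giving 57.89°.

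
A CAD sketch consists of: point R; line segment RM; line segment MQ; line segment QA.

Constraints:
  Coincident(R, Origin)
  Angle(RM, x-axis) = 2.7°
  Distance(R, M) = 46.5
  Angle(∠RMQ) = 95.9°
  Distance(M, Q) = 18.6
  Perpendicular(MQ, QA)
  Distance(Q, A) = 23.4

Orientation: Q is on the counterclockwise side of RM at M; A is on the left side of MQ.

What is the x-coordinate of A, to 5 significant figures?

24.123

R is at the origin; RM runs at 2.7° with length 46.5, so M = 46.5·(cos 2.7°, sin 2.7°) = (46.448, 2.1904). ∠RMQ = 95.9°, so MQ runs at 2.7° + (180° − 95.9°) = 86.800° from the x-axis; with |MQ| = 18.6, Q = M + 18.6·(cos 86.800°, sin 86.800°) = (47.487, 20.761). MQ ⟂ QA; with |QA| = 23.4 on the left of MQ, A = Q + 23.4·(-0.99844, 0.055822) = (24.123, 22.068). So A.x = 24.123.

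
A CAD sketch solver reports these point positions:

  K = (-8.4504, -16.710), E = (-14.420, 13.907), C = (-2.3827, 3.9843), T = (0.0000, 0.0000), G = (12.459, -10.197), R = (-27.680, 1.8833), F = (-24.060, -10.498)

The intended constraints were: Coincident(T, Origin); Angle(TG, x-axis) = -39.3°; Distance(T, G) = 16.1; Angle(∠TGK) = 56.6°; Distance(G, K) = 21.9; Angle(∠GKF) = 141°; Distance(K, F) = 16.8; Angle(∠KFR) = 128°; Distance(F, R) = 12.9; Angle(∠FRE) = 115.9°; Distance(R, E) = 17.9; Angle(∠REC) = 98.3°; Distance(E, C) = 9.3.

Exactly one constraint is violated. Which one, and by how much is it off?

Distance(E, C) = 9.3 — off by 6.30.

T = (0.00, 0.00) ✓; TG at -39.30° ✓; |TG| = 16.10 ✓; ∠TGK = 56.60° ✓; |GK| = 21.90 ✓; ∠GKF = 141.0° ✓; |KF| = 16.80 ✓; ∠KFR = 128.0° ✓; |FR| = 12.90 ✓; ∠FRE = 115.9° ✓; |RE| = 17.90 ✓; ∠REC = 98.30° ✓; |EC| = 15.60 ✗.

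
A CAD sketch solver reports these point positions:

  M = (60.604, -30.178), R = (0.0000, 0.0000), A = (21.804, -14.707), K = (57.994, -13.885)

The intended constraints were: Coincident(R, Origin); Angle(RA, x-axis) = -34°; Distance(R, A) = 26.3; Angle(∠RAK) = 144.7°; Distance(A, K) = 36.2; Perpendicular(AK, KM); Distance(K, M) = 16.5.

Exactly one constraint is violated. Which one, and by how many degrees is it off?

Perpendicular(AK, KM) — off by 7.80°.

R = (0.00, 0.00) ✓; RA at -34.00° ✓; |RA| = 26.30 ✓; ∠RAK = 144.7° ✓; |AK| = 36.20 ✓; ∠(AK, KM) = 82.20° ✗; |KM| = 16.50 ✓.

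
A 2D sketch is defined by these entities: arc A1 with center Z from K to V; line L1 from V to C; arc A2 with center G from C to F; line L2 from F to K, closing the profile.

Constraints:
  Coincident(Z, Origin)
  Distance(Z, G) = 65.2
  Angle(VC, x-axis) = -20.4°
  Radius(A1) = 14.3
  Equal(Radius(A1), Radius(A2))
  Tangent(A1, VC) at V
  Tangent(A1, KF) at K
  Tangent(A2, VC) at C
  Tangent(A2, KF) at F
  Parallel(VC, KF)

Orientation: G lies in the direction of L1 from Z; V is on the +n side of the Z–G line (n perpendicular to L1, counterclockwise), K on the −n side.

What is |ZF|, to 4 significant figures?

66.75

The slot axis is L1's direction at -20.4°, so u = (cos -20.4°, sin -20.4°) = (0.9373, -0.3486) and n = (−sin -20.4°, cos -20.4°) = (0.3486, 0.9373). Z is at the origin and G lies 65.2 along u from Z, so G = 65.2·u = (61.11, -22.73). Tangency of A1 to both parallel lines with radius 14.3 puts V and K at Z ± 14.3·n: V = (4.985, 13.40), K = (-4.985, -13.40). Equal radii place C and F the same way about G: C = G + 14.3·n = (66.10, -9.324), F = G − 14.3·n = (56.13, -36.13). Then |ZF| = |F − Z| = 66.75.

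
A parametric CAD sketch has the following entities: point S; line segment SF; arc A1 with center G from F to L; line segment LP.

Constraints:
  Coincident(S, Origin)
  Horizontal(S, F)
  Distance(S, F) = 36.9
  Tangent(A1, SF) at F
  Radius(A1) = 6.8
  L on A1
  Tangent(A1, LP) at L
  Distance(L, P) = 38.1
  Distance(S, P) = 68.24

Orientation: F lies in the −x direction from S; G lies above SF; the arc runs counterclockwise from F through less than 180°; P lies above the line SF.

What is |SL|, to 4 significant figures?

33.28

Checks: |GL| = 6.800 ✓; ∠(GL, LP) = 90.00° ✓; |LP| = 38.10 ✓; |SP| = 68.24 ✓.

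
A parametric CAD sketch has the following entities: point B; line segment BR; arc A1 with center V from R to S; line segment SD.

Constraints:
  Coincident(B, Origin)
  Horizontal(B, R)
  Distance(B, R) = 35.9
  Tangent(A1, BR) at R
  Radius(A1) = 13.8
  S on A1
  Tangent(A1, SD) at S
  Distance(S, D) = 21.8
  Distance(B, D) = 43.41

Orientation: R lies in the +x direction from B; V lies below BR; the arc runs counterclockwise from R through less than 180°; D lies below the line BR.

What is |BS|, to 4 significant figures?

26.57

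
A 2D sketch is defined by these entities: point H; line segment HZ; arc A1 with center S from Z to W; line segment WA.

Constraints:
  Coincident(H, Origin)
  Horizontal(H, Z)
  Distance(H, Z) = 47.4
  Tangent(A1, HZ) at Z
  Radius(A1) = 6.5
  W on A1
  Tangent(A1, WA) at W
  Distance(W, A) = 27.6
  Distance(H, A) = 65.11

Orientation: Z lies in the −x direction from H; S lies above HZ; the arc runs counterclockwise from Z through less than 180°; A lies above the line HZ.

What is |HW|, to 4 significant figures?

42.93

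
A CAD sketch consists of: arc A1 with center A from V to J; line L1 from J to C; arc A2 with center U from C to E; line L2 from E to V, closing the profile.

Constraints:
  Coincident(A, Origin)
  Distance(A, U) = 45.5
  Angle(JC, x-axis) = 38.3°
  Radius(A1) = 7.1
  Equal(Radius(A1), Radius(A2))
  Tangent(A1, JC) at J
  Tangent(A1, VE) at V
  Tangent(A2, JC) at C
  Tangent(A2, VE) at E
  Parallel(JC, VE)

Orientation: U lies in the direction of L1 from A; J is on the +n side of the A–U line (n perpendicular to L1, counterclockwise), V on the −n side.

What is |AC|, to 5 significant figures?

46.051

The slot axis is L1's direction at 38.3°, so u = (cos 38.3°, sin 38.3°) = (0.78478, 0.61978) and n = (−sin 38.3°, cos 38.3°) = (-0.61978, 0.78478). A is at the origin and U lies 45.5 along u from A, so U = 45.5·u = (35.707, 28.200). Tangency of A1 to both parallel lines with radius 7.1 puts J and V at A ± 7.1·n: J = (-4.4004, 5.5719), V = (4.4004, -5.5719). Equal radii place C and E the same way about U: C = U + 7.1·n = (31.307, 33.772), E = U − 7.1·n = (40.108, 22.628). Then |AC| = |C − A| = 46.051.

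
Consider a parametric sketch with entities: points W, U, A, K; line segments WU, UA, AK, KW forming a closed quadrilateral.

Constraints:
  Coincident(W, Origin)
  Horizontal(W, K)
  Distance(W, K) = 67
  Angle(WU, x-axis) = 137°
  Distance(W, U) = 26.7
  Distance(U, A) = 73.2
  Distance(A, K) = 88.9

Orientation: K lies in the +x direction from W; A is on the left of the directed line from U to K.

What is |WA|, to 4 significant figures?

80.95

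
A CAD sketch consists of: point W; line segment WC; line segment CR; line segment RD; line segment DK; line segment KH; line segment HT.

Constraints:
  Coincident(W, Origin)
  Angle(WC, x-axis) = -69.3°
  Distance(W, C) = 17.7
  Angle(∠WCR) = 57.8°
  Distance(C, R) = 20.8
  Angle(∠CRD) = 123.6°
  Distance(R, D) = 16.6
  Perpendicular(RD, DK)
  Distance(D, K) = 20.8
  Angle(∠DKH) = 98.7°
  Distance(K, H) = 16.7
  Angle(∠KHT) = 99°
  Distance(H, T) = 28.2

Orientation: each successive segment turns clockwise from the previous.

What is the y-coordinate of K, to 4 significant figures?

10.80

W is at the origin; WC runs at -69.3° with length 17.7, so C = (6.257, -16.56). ∠WCR = 57.8° gives CR at 168.5° from the x-axis; with |CR| = 20.8, R = (-14.13, -12.41). ∠CRD = 123.6° gives RD at 112.1° from the x-axis; with |RD| = 16.6, D = (-20.37, 2.970). RD is perpendicular to DK, so DK runs at 22.10°; with |DK| = 20.8, K = (-1.099, 10.80). So K.y = 10.80.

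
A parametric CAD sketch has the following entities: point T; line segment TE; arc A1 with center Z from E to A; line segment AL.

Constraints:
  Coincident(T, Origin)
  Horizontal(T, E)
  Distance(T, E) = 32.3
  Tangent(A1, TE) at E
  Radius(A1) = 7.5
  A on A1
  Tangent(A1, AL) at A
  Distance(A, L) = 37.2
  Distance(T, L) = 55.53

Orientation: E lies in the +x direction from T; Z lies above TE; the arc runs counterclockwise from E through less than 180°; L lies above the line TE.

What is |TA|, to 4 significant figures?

40.66

T is at the origin; T and E share the same y with |TE| = 32.3 and E on the +x side, so E = (32.30, 0.000). Since A1 is tangent to TE there, ZE ⟂ TE, so Z = E + (0, 7.5) = (32.30, 7.500). Since ZA ⟂ AL (tangency), |ZL| = √(7.5² + 37.2²) = 37.95 regardless of where A sits on A1. So L lies on both circle(T, 55.53) and circle(Z, 37.95); the above-TE intersection is L = (31.91, 45.45). A is the foot of the tangent from L: A = (39.64, 9.058).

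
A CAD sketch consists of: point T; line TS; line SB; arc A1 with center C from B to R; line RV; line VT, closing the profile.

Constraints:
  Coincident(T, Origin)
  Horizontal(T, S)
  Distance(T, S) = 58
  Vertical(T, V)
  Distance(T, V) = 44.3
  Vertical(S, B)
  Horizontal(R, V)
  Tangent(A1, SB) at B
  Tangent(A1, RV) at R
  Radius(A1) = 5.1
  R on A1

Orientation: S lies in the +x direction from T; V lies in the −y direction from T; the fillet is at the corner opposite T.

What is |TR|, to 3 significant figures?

69.0

T is at the origin; TS is horizontal with |TS| = 58.0 and S on the +x side, so S = (58.0, 0.00). TV is vertical with |TV| = 44.3 and V on the −y side, so V = (0.00, -44.3). The virtual corner opposite T is at (58.0, -44.3). Tangency of A1 to SB means the radius CB is perpendicular to SB and tangency of A1 to RV means the radius CR is perpendicular to RV, with radius 5.1, so the center C sits 5.1 in from both sides at C = (52.9, -39.2). That places the tangent points at B = (58.0, -39.2) on SB and R = (52.9, -44.3) on RV. Then |TR| = |R − T| = 69.0.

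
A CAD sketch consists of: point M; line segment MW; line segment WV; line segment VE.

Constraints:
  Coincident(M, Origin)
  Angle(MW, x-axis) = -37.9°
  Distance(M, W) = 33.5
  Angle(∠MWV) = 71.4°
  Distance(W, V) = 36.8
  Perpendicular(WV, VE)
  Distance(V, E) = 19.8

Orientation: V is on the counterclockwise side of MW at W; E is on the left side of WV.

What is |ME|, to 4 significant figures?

28.72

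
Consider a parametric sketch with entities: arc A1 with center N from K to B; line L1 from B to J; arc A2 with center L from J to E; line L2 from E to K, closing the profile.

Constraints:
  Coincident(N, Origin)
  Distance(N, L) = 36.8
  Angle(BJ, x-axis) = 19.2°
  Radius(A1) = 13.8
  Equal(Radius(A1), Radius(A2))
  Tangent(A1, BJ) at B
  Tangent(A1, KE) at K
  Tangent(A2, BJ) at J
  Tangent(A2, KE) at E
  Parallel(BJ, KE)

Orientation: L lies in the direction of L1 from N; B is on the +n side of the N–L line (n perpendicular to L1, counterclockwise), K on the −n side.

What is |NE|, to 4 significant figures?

39.30

The slot axis is L1's direction at 19.2°, so u = (cos 19.2°, sin 19.2°) = (0.9444, 0.3289) and n = (−sin 19.2°, cos 19.2°) = (-0.3289, 0.9444). N is at the origin and L lies 36.8 along u from N, so L = 36.8·u = (34.75, 12.10). Tangency of A1 to both parallel lines with radius 13.8 puts B and K at N ± 13.8·n: B = (-4.538, 13.03), K = (4.538, -13.03). Equal radii place J and E the same way about L: J = L + 13.8·n = (30.21, 25.13), E = L − 13.8·n = (39.29, -0.9301). Then |NE| = |E − N| = 39.30.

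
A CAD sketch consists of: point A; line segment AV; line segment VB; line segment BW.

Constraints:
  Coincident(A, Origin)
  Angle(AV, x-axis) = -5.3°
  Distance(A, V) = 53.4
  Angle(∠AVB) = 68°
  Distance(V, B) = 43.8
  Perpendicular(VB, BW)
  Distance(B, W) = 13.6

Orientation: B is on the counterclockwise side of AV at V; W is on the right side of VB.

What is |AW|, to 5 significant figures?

67.449

A is at the origin; AV runs at -5.3° with length 53.4, so V = 53.4·(cos -5.3°, sin -5.3°) = (53.172, -4.9326). ∠AVB = 68.0°, so VB runs at -5.3° + (180° − 68.0°) = 106.70° from the x-axis; with |VB| = 43.8, B = V + 43.8·(cos 106.70°, sin 106.70°) = (40.585, 37.020). The perpendicularity gives BW at right angles to VB; with |BW| = 13.6 on the right of VB, W = B + 13.6·(0.95782, 0.28736) = (53.612, 40.928). Then |AW| = |W − A| = 67.449.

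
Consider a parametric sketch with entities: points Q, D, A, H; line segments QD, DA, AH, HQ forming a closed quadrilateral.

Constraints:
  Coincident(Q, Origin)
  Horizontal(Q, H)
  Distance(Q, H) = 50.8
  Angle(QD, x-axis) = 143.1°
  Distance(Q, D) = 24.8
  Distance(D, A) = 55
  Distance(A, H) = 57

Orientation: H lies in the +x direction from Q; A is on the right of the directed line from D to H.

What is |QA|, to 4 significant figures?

34.50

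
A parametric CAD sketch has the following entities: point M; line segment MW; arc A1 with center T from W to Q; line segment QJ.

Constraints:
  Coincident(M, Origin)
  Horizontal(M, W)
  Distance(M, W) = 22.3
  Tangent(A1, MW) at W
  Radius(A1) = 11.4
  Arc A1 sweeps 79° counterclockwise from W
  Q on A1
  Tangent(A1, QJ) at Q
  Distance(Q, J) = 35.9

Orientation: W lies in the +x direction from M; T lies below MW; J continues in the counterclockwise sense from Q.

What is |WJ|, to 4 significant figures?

47.99

On A1, W sits at bearing 90° from T; a 79° counterclockwise sweep puts Q at bearing 169°, so Q = T + 11.4·(cos 169°, sin 169°) = (11.11, -9.225). A1 meets QJ tangentially, so TQ is at right angles to QJ, so QJ runs along (−sin 169°, cos 169°); with |QJ| = 35.9, J = (4.259, -44.47). Then |WJ| = |J − W| = 47.99.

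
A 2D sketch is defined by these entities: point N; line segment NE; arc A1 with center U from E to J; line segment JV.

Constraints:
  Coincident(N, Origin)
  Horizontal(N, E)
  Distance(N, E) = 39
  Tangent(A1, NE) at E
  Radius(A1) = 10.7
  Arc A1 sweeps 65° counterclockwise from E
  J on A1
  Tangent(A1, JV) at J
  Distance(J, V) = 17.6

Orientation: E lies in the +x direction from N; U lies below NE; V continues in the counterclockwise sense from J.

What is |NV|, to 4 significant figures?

31.11

On A1, E sits at bearing 90° from U; a 65° counterclockwise sweep puts J at bearing 155°, so J = U + 10.7·(cos 155°, sin 155°) = (29.30, -6.178). Tangency of A1 to JV means the radius UJ is perpendicular to JV, so JV runs along (−sin 155°, cos 155°); with |JV| = 17.6, V = (21.86, -22.13). Then |NV| = |V − N| = 31.11.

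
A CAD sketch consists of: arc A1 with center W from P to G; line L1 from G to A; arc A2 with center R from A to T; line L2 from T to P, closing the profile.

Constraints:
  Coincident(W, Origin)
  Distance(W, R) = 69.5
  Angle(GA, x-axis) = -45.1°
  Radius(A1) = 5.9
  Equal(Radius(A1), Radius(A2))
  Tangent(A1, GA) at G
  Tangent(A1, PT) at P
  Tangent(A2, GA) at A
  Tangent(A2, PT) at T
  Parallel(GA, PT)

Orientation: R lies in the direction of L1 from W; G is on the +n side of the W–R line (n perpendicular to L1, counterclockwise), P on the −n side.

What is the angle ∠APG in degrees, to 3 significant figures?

80.4°

Tangency of A1 to both parallel lines with radius 5.9 puts G and P at W ± 5.9·n: G = (4.18, 4.16), P = (-4.18, -4.16). Equal radii place A and T the same way about R: A = R + 5.9·n = (53.2, -45.1), T = R − 5.9·n = (44.9, -53.4). Then cos ∠APG = PA·PG / (|PA||PG|), giving 80.4°.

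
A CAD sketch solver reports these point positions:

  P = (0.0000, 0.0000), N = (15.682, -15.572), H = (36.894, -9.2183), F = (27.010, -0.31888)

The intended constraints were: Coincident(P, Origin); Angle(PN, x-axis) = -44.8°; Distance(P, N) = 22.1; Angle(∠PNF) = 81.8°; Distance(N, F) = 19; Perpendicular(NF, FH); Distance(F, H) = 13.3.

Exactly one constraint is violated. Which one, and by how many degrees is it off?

Perpendicular(NF, FH) — off by 5.40°.

P = (0.00, 0.00) ✓; PN at -44.80° ✓; |PN| = 22.10 ✓; ∠PNF = 81.80° ✓; |NF| = 19.00 ✓; ∠(NF, FH) = 95.40° ✗; |FH| = 13.30 ✓.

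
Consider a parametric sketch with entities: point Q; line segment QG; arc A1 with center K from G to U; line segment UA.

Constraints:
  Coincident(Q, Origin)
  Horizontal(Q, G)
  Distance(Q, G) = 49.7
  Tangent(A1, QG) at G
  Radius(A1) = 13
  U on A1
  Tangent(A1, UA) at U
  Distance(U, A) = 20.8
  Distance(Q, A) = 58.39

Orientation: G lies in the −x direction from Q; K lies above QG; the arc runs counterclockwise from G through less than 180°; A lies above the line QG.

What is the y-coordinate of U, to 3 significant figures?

17.7

Checks: ∠(KG, GQ) = 90.00° ✓; |KG| = 13.00 ✓; |KU| = 13.00 ✓; ∠(KU, UA) = 90.00° ✓; |UA| = 20.80 ✓; |QA| = 58.39 ✓.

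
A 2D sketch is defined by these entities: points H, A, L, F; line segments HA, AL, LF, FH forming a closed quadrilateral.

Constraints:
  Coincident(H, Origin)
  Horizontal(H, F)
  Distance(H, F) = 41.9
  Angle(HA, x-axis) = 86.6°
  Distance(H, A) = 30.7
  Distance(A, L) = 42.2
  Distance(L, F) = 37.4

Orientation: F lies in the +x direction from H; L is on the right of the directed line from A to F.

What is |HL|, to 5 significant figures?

12.933

Checks: |AL| = 42.20 ✓; |LF| = 37.40 ✓.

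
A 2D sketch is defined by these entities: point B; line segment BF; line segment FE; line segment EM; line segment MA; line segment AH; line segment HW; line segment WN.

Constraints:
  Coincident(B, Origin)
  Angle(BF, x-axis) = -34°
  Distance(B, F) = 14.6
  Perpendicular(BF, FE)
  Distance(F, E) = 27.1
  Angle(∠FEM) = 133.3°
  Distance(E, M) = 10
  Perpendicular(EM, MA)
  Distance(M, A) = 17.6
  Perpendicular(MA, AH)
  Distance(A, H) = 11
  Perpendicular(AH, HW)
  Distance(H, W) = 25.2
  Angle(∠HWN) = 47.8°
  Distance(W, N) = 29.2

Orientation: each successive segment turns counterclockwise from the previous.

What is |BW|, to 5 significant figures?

37.979

B is at the origin; BF runs at -34.0° with length 14.6, so F = (12.104, -8.1642). BF ⟂ FE, so FE runs at 56.000°; with |FE| = 27.1, E = (27.258, 14.303). ∠FEM = 133.3° gives EM at 102.70° from the x-axis; with |EM| = 10.0, M = (25.060, 24.058). EM ⟂ MA, so MA runs at -167.30°; with |MA| = 17.6, A = (7.8902, 20.189). The perpendicularity gives AH at right angles to MA, so AH runs at -77.300°; with |AH| = 11.0, H = (10.309, 9.4579). The perpendicularity gives HW at right angles to AH, so HW runs at 12.700°; with |HW| = 25.2, W = (34.892, 14.998). Then |BW| = |W − B| = 37.979.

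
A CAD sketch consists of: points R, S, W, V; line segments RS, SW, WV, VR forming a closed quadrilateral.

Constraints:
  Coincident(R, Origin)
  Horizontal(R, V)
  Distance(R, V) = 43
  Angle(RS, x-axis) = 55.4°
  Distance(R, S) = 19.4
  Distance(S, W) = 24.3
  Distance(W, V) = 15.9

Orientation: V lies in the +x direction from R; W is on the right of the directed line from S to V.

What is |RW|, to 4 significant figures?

27.32

Checks: |SW| = 24.30 ✓; |WV| = 15.90 ✓.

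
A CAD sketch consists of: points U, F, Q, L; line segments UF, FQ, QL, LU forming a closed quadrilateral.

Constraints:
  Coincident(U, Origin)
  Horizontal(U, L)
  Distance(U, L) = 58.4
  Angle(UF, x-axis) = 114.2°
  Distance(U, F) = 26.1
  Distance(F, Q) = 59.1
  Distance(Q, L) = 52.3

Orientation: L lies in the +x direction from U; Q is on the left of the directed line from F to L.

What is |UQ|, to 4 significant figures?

65.38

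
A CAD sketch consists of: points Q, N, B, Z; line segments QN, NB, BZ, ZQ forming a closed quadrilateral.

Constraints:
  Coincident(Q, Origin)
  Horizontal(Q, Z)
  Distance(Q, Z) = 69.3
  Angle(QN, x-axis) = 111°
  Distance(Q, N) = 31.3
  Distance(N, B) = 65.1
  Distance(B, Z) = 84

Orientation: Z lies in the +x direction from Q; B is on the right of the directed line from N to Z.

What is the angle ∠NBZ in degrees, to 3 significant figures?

68.8°

Q is at the origin; Q and Z share the same y with |QZ| = 69.3 and Z in +x, so Z = (69.3, 0). QN runs at 111.0° with |QN| = 31.3, so N = (-11.2, 29.2). B is determined by |NB| = 65.1 and |BZ| = 84.0 together: it lies at the intersection of circle(N, 65.1) and circle(Z, 84.0). With |NZ| = 85.7, the foot of the radical line on NZ is 26.4 from N and the perpendicular offset is √(65.1² − 26.4²) = 59.5. Taking the right-of-NZ solution: B = (-6.73, -35.7).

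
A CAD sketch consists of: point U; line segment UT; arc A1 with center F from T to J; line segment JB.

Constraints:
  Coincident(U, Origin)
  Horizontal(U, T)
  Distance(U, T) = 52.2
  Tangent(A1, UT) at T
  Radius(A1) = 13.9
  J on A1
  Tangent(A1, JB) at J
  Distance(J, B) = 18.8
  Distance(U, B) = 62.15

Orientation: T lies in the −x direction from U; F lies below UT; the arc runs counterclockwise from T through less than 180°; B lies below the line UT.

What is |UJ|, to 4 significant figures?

66.67

Checks: |FJ| = 13.90 ✓; ∠(FJ, JB) = 90.00° ✓; |JB| = 18.80 ✓; |UB| = 62.15 ✓.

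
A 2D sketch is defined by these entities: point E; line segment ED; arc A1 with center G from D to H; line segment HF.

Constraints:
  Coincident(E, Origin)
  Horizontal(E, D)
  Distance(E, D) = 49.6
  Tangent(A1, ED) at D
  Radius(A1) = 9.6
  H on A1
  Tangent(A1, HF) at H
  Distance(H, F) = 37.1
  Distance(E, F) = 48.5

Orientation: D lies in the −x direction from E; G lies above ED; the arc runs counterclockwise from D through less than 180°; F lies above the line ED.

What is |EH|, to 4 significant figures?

41.14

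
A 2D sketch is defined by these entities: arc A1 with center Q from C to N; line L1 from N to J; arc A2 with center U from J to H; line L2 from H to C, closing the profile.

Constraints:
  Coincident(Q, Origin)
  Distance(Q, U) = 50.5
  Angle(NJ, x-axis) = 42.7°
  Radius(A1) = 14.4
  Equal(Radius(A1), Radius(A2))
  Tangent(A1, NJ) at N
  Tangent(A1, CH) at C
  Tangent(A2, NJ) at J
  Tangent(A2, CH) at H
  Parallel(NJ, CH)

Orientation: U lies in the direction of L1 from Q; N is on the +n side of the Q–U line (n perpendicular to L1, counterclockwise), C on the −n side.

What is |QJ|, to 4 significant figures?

52.51

Tangency of A1 to both parallel lines with radius 14.4 puts N and C at Q ± 14.4·n: N = (-9.765, 10.58), C = (9.765, -10.58). Equal radii place J and H the same way about U: J = U + 14.4·n = (27.35, 44.83), H = U − 14.4·n = (46.88, 23.66). Then |QJ| = |J − Q| = 52.51.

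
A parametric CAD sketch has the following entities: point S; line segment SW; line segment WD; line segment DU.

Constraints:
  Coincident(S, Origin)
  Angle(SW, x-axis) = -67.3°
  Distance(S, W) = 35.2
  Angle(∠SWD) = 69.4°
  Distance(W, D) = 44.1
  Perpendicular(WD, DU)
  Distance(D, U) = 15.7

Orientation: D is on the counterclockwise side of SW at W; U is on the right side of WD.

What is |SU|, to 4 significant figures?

58.07

∠SWD = 69.4°, so WD runs at -67.3° + (180° − 69.4°) = 43.30° from the x-axis; with |WD| = 44.1, D = W + 44.1·(cos 43.30°, sin 43.30°) = (45.68, -2.229). WD ⟂ DU; with |DU| = 15.7 on the right of WD, U = D + 15.7·(0.6858, -0.7278) = (56.45, -13.65). Then |SU| = |U − S| = 58.07.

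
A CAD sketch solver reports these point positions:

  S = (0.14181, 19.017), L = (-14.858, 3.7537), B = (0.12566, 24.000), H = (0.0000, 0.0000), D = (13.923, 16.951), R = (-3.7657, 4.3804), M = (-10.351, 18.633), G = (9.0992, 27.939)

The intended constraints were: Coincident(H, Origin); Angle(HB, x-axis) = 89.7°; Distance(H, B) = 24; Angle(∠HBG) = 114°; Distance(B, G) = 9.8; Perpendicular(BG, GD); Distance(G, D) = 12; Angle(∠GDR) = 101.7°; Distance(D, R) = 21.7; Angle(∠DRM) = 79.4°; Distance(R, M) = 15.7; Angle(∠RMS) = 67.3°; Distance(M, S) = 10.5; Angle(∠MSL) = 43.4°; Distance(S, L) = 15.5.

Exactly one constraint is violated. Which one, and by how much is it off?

Distance(S, L) = 15.5 — off by 5.90.

H = (0.00, 0.00) ✓; HB at 89.70° ✓; |HB| = 24.00 ✓; ∠HBG = 114.0° ✓; |BG| = 9.800 ✓; ∠(BG, GD) = 90.00° ✓; |GD| = 12.00 ✓; ∠GDR = 101.7° ✓; |DR| = 21.70 ✓; ∠DRM = 79.40° ✓; |RM| = 15.70 ✓; ∠RMS = 67.30° ✓; |MS| = 10.50 ✓; ∠MSL = 43.40° ✓; |SL| = 21.40 ✗.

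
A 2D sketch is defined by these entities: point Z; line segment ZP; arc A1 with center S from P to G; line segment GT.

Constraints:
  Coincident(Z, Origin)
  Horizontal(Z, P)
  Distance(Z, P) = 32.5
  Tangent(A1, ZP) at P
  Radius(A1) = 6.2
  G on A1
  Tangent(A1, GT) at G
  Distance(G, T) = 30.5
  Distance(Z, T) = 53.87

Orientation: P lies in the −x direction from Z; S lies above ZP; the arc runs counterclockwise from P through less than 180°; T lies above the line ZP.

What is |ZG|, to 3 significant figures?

28.3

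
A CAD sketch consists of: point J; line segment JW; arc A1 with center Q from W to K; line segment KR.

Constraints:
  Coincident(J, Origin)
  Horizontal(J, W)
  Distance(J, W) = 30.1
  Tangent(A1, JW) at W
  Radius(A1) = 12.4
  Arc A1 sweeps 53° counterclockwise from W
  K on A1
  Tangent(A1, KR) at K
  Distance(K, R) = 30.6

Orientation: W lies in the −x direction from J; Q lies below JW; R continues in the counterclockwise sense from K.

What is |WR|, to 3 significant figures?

40.8

On A1, W sits at bearing 90° from Q; a 53° counterclockwise sweep puts K at bearing 143°, so K = Q + 12.4·(cos 143°, sin 143°) = (-40.0, -4.94). The tangent condition forces QK to be normal to KR, so KR runs along (−sin 143°, cos 143°); with |KR| = 30.6, R = (-58.4, -29.4). Then |WR| = |R − W| = 40.8.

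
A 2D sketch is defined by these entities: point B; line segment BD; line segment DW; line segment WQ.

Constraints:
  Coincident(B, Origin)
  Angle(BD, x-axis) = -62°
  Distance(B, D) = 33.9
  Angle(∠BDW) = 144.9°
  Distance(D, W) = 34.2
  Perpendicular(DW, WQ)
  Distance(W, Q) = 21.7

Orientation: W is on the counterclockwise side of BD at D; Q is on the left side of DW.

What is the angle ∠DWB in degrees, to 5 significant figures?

17.470°

B is at the origin; BD runs at -62.0° with length 33.9, so D = 33.9·(cos -62.0°, sin -62.0°) = (15.915, -29.932). ∠BDW = 144.9°, so DW runs at -62.0° + (180° − 144.9°) = -26.900° from the x-axis; with |DW| = 34.2, W = D + 34.2·(cos -26.900°, sin -26.900°) = (46.415, -45.405). Then cos ∠DWB = WD·WB / (|WD||WB|), giving 17.470°.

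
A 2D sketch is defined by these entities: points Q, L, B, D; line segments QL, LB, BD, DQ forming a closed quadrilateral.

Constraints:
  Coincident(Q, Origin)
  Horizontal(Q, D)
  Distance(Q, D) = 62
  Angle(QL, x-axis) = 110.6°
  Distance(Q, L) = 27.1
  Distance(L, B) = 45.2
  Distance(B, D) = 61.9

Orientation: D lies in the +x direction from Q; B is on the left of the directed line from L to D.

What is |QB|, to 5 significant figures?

58.231

Q is at the origin; Q and D share the same y with |QD| = 62.0 and D in +x, so D = (62.0, 0). QL runs at 110.6° with |QL| = 27.1, so L = (-9.5349, 25.367). B is determined by |LB| = 45.2 and |BD| = 61.9 together: it lies at the intersection of circle(L, 45.2) and circle(D, 61.9). With |LD| = 75.900, the foot of the radical line on LD is 26.167 from L and the perpendicular offset is √(45.2² − 26.167²) = 36.855. Taking the left-of-LD solution: B = (27.445, 51.357).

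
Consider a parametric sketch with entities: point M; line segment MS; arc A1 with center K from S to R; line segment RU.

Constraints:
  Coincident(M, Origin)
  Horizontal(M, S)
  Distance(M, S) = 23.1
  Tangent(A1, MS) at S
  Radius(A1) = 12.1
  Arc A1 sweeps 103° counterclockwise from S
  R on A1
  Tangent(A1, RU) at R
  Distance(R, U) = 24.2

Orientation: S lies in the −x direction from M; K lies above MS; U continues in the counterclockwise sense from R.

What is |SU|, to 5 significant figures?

38.922

M is at the origin; MS is horizontal with |MS| = 23.1 and S on the −x side, so S = (-23.100, 0.0000). Since A1 is tangent to MS there, KS ⟂ MS, so K = S + (0, 12.1) = (-23.100, 12.100). On A1, S sits at bearing -90° from K; a 103° counterclockwise sweep puts R at bearing 13°, so R = K + 12.1·(cos 13°, sin 13°) = (-11.310, 14.822). Tangency of A1 to RU means the radius KR is perpendicular to RU, so RU runs along (−sin 13°, cos 13°); with |RU| = 24.2, U = (-16.754, 38.402). Then |SU| = |U − S| = 38.922.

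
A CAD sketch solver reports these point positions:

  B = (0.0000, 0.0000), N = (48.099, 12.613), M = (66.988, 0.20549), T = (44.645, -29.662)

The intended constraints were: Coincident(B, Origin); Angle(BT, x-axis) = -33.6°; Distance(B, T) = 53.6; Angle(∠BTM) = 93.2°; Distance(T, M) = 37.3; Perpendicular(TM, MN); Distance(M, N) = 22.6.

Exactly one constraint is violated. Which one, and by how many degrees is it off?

Perpendicular(TM, MN) — off by 3.50°.

B = (0.00, 0.00) ✓; BT at -33.60° ✓; |BT| = 53.60 ✓; ∠BTM = 93.20° ✓; |TM| = 37.30 ✓; ∠(TM, MN) = 93.50° ✗; |MN| = 22.60 ✓.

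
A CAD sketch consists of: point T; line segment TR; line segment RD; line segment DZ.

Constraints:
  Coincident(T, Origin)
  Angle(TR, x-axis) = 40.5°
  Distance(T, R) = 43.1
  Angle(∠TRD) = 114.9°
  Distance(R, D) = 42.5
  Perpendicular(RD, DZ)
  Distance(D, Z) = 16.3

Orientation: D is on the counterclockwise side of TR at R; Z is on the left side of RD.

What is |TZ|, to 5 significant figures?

64.789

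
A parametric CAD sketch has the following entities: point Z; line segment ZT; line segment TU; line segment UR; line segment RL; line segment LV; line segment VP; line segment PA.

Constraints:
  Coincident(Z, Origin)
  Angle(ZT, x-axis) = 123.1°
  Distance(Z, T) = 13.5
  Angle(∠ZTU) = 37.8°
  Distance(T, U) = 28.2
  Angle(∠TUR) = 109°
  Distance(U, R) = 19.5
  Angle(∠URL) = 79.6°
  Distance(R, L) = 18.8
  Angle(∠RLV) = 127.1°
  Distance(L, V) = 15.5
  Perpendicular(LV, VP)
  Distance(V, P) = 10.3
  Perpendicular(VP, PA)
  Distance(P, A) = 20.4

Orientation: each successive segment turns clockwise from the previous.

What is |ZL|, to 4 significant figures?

14.01

∠TUR = 109.0° gives UR at -90.10° from the x-axis; with |UR| = 19.5, R = (19.24, -17.42). ∠URL = 79.6° gives RL at 169.5° from the x-axis; with |RL| = 18.8, L = (0.7560, -13.99). Then |ZL| = |L − Z| = 14.01.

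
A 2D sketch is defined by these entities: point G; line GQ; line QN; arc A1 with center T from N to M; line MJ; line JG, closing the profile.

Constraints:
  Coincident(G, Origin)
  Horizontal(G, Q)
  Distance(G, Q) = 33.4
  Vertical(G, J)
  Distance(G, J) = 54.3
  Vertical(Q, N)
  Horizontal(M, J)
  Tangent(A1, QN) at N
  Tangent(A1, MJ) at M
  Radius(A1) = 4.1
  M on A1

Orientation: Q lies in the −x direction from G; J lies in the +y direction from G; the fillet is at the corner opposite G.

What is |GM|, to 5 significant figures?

61.701

G is at the origin; GQ is horizontal with |GQ| = 33.4 and Q on the −x side, so Q = (-33.400, 0.0000). GJ is vertical with |GJ| = 54.3 and J on the +y side, so J = (0.0000, 54.300). The virtual corner opposite G is at (-33.400, 54.300). Tangency of A1 to QN means the radius TN is perpendicular to QN and the tangent condition forces TM to be normal to MJ, with radius 4.1, so the center T sits 4.1 in from both sides at T = (-29.300, 50.200). That places the tangent points at N = (-33.400, 50.200) on QN and M = (-29.300, 54.300) on MJ. Then |GM| = |M − G| = 61.701.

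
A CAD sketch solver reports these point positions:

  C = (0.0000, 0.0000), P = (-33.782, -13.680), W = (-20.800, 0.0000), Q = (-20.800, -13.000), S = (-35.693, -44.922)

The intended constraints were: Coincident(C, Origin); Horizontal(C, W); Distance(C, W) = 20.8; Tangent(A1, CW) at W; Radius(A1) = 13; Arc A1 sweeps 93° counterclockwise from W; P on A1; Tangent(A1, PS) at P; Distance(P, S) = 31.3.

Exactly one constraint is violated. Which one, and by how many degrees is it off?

Tangent(A1, PS) at P — off by 6.50°.

C = (0.00, 0.00) ✓; C.y = 0.00, W.y = 0.00 ✓; |CW| = 20.80 ✓; ∠(QW, WC) = 90.00° ✓; |QW| = 13.00 ✓; bearing(Q→P) − bearing(Q→W) = 93.00° ✓; |QP| = 13.00 ✓; ∠(QP, PS) = 96.50° ✗; |PS| = 31.30 ✓.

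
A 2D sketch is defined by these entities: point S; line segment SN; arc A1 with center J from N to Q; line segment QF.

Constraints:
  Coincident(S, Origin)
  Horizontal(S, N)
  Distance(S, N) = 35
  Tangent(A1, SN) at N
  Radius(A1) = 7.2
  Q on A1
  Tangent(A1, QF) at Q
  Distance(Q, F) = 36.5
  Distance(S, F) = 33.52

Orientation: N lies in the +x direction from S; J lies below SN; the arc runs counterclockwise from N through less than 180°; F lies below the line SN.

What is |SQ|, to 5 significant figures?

29.312

S is at the origin; S and N share the same y with |SN| = 35.0 and N on the +x side, so N = (35.000, 0.0000). A1 meets SN tangentially, so JN is at right angles to SN, so J = N + (0, -7.2) = (35.000, -7.2000). Since JQ ⟂ QF (tangency), |JF| = √(7.2² + 36.5²) = 37.203 regardless of where Q sits on A1. So F lies on both circle(S, 33.52) and circle(J, 37.203); the below-SN intersection is F = (7.8136, -32.597). Q is the foot of the tangent from F: Q = (29.160, -2.9893).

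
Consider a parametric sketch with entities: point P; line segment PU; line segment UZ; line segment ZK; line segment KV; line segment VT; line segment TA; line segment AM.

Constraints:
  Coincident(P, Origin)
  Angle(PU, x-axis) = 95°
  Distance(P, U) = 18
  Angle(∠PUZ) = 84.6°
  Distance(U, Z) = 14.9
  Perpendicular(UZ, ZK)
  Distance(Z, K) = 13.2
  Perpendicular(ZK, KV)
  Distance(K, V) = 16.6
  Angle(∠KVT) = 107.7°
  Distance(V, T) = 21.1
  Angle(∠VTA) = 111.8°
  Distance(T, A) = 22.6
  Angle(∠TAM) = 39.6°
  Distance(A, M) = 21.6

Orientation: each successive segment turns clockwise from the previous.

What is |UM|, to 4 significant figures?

5.240

∠VTA = 111.8° gives TA at 39.10° from the x-axis; with |TA| = 22.6, A = (7.903, 39.14). ∠TAM = 39.6° gives AM at -101.3° from the x-axis; with |AM| = 21.6, M = (3.671, 17.96). Then |UM| = |M − U| = 5.240.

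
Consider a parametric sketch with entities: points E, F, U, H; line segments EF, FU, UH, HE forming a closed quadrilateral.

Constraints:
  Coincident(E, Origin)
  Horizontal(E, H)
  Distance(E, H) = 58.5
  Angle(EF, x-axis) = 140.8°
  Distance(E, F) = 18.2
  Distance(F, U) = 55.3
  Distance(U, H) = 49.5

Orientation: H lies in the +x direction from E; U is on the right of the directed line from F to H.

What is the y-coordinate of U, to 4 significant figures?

-31.67

E is at the origin; E and H share the same y with |EH| = 58.5 and H in +x, so H = (58.5, 0). EF runs at 140.8° with |EF| = 18.2, so F = (-14.10, 11.50). U is determined by |FU| = 55.3 and |UH| = 49.5 together: it lies at the intersection of circle(F, 55.3) and circle(H, 49.5). With |FH| = 73.51, the foot of the radical line on FH is 40.89 from F and the perpendicular offset is √(55.3² − 40.89²) = 37.23. Taking the right-of-FH solution: U = (20.46, -31.67).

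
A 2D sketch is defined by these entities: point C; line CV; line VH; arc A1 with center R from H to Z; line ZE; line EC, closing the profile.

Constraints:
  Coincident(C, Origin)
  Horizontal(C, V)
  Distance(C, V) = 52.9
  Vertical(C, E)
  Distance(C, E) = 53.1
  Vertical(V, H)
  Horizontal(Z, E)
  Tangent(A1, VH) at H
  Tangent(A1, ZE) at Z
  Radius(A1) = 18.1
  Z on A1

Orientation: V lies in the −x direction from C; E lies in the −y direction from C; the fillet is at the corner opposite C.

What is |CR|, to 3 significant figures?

49.4

C is at the origin; CV is horizontal with |CV| = 52.9 and V on the −x side, so V = (-52.9, 0.00). CE is vertical with |CE| = 53.1 and E on the −y side, so E = (0.00, -53.1). The virtual corner opposite C is at (-52.9, -53.1). A1 meets VH tangentially, so RH is at right angles to VH and the tangent condition forces RZ to be normal to ZE, with radius 18.1, so the center R sits 18.1 in from both sides at R = (-34.8, -35.0). Then |CR| = |R − C| = 49.4.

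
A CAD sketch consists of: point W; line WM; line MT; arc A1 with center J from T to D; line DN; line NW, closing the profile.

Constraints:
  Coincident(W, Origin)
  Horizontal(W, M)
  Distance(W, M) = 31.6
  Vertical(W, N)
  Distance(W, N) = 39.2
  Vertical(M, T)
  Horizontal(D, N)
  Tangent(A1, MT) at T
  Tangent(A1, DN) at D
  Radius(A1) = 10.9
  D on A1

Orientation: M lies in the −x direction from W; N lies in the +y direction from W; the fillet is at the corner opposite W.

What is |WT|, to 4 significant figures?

42.42

W is at the origin; W and M share the same y with |WM| = 31.6 and M on the −x side, so M = (-31.60, 0.000). W and N share the same x with |WN| = 39.2 and N on the +y side, so N = (0.000, 39.20). The virtual corner opposite W is at (-31.60, 39.20). Tangency of A1 to MT means the radius JT is perpendicular to MT and A1 meets DN tangentially, so JD is at right angles to DN, with radius 10.9, so the center J sits 10.9 in from both sides at J = (-20.70, 28.30). That places the tangent points at T = (-31.60, 28.30) on MT and D = (-20.70, 39.20) on DN. Then |WT| = |T − W| = 42.42.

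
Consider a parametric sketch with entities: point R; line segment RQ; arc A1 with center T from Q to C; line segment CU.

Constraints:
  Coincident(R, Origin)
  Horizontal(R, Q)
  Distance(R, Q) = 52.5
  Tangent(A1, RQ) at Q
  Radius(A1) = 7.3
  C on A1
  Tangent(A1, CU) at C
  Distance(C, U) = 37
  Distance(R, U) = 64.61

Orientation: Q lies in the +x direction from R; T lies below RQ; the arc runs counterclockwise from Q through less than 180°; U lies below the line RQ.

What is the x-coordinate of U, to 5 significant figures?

46.770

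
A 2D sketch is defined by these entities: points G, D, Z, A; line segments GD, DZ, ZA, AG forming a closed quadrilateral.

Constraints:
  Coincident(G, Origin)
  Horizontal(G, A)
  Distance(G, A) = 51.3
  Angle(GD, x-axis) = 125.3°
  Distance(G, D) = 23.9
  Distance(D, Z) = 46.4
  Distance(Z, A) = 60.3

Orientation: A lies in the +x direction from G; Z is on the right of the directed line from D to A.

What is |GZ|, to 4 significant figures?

25.88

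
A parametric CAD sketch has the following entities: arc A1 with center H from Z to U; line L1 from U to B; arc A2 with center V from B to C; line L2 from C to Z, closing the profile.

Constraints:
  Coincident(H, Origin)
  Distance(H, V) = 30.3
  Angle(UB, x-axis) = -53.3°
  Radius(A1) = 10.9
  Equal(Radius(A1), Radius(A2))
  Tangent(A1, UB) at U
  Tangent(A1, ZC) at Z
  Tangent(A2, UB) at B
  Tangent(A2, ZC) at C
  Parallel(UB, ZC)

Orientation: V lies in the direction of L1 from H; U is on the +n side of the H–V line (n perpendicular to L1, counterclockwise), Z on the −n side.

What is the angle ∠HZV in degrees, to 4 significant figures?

70.21°

The slot axis is L1's direction at -53.3°, so u = (cos -53.3°, sin -53.3°) = (0.5976, -0.8018) and n = (−sin -53.3°, cos -53.3°) = (0.8018, 0.5976). H is at the origin and V lies 30.3 along u from H, so V = 30.3·u = (18.11, -24.29). Tangency of A1 to both parallel lines with radius 10.9 puts U and Z at H ± 10.9·n: U = (8.739, 6.514), Z = (-8.739, -6.514). Then cos ∠HZV = ZH·ZV / (|ZH||ZV|), giving 70.21°.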